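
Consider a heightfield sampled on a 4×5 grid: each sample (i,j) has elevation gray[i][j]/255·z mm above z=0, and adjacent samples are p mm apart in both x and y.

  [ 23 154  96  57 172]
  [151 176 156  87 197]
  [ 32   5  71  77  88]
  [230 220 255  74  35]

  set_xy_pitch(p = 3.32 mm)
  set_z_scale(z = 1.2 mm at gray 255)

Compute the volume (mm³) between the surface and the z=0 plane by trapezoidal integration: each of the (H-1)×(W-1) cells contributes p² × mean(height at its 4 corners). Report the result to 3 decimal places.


height_mm = gray/255 × 1.2; cell vol = 3.32² × mean(4 corners)
unit = 3.32² × 1.2 / (4×255) = 0.0129675 mm³ per gray-sum
row 0: Σ corner-gray over 4 cells = 1995  → 25.8702
row 1: Σ corner-gray over 4 cells = 1612  → 20.9037
row 2: Σ corner-gray over 4 cells = 1789  → 23.1989
Σ rows: total corner-gray = 5396  → 69.9728 mm³

69.973


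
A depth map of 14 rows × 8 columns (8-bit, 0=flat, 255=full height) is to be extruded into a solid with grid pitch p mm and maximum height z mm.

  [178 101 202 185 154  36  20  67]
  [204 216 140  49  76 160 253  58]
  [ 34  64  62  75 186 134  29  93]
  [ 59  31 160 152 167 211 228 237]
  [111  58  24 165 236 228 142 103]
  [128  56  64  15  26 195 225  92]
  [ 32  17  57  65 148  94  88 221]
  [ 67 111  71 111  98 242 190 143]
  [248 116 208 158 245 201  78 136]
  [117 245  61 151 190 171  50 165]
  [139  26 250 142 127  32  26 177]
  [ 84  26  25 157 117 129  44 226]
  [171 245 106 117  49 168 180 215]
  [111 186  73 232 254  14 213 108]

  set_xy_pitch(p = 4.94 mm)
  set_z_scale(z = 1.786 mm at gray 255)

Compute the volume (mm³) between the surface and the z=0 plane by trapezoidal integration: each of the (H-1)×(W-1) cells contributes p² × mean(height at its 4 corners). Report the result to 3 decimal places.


1972.427

height_mm = gray/255 × 1.786; cell vol = 4.94² × mean(4 corners)
unit = 4.94² × 1.786 / (4×255) = 0.0427302 mm³ per gray-sum
row 0: Σ corner-gray over 7 cells = 3691  → 157.7173
row 1: Σ corner-gray over 7 cells = 3277  → 140.0269
row 2: Σ corner-gray over 7 cells = 3421  → 146.1801
row 3: Σ corner-gray over 7 cells = 4114  → 175.7921
row 4: Σ corner-gray over 7 cells = 3302  → 141.0952
row 5: Σ corner-gray over 7 cells = 2573  → 109.9449
row 6: Σ corner-gray over 7 cells = 3047  → 130.1990
row 7: Σ corner-gray over 7 cells = 4252  → 181.6889
row 8: Σ corner-gray over 7 cells = 4414  → 188.6112
row 9: Σ corner-gray over 7 cells = 3540  → 151.2650
row 10: Σ corner-gray over 7 cells = 2828  → 120.8411
row 11: Σ corner-gray over 7 cells = 3422  → 146.2228
row 12: Σ corner-gray over 7 cells = 4279  → 182.8426
Σ rows: total corner-gray = 46160  → 1972.4272 mm³


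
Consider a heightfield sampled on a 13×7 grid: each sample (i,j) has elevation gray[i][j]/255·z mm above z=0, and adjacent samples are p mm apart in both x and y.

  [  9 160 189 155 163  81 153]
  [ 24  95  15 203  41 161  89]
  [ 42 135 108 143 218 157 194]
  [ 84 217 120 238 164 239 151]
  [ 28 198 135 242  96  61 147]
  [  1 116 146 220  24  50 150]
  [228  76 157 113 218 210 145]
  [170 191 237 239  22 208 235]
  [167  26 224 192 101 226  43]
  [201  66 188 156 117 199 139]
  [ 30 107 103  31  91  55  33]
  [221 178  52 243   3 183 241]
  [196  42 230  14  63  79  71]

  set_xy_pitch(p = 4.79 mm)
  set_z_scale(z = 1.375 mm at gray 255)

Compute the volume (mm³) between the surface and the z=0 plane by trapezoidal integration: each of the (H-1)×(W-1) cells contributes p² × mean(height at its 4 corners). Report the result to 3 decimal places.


height_mm = gray/255 × 1.375; cell vol = 4.79² × mean(4 corners)
unit = 4.79² × 1.375 / (4×255) = 0.0309295 mm³ per gray-sum
row 0: Σ corner-gray over 6 cells = 2801  → 86.6337
row 1: Σ corner-gray over 6 cells = 2901  → 89.7266
row 2: Σ corner-gray over 6 cells = 3949  → 122.1408
row 3: Σ corner-gray over 6 cells = 3830  → 118.4602
row 4: Σ corner-gray over 6 cells = 2902  → 89.7575
row 5: Σ corner-gray over 6 cells = 3184  → 98.4797
row 6: Σ corner-gray over 6 cells = 4120  → 127.4297
row 7: Σ corner-gray over 6 cells = 3947  → 122.0789
row 8: Σ corner-gray over 6 cells = 3540  → 109.4906
row 9: Σ corner-gray over 6 cells = 2629  → 81.3138
row 10: Σ corner-gray over 6 cells = 2617  → 80.9426
row 11: Σ corner-gray over 6 cells = 2903  → 89.7885
Σ rows: total corner-gray = 39323  → 1216.2426 mm³

1216.243


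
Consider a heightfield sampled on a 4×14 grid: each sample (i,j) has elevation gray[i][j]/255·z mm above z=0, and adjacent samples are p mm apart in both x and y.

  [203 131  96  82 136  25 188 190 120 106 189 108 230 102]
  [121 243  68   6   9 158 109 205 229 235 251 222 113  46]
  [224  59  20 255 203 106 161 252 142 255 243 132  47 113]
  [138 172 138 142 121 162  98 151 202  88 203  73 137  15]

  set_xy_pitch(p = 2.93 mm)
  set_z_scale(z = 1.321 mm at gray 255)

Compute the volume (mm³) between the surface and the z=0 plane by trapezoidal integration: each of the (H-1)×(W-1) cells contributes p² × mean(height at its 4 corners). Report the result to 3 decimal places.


254.987

height_mm = gray/255 × 1.321; cell vol = 2.93² × mean(4 corners)
unit = 2.93² × 1.321 / (4×255) = 0.0111183 mm³ per gray-sum
row 0: Σ corner-gray over 13 cells = 7370  → 81.9418
row 1: Σ corner-gray over 13 cells = 7950  → 88.3904
row 2: Σ corner-gray over 13 cells = 7614  → 84.6546
Σ rows: total corner-gray = 22934  → 254.9868 mm³


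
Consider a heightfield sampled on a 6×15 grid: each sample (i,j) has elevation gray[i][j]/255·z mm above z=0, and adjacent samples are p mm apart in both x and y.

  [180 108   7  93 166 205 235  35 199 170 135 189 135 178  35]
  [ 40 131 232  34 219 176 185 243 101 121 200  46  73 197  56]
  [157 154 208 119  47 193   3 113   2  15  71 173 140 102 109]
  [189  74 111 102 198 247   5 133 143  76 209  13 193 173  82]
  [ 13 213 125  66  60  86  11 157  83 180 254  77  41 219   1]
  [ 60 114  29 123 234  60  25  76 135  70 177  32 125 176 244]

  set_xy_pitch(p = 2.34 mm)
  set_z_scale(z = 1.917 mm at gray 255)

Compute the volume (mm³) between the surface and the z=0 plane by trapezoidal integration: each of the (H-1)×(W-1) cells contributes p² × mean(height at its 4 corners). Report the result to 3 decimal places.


height_mm = gray/255 × 1.917; cell vol = 2.34² × mean(4 corners)
unit = 2.34² × 1.917 / (4×255) = 0.0102909 mm³ per gray-sum
row 0: Σ corner-gray over 14 cells = 7937  → 81.6789
row 1: Σ corner-gray over 14 cells = 6958  → 71.6041
row 2: Σ corner-gray over 14 cells = 6571  → 67.6216
row 3: Σ corner-gray over 14 cells = 6783  → 69.8032
row 4: Σ corner-gray over 14 cells = 6214  → 63.9477
Σ rows: total corner-gray = 34463  → 354.6555 mm³

354.656


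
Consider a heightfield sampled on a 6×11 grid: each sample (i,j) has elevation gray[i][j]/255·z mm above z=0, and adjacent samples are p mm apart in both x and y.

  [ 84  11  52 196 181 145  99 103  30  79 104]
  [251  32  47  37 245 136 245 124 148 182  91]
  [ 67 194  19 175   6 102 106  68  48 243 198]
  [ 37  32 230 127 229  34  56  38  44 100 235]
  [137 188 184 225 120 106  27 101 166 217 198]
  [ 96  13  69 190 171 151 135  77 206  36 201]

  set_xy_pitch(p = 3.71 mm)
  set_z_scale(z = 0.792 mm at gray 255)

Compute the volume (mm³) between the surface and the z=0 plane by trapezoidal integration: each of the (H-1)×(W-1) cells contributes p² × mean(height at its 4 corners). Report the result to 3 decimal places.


259.971

height_mm = gray/255 × 0.792; cell vol = 3.71² × mean(4 corners)
unit = 3.71² × 0.792 / (4×255) = 0.0106874 mm³ per gray-sum
row 0: Σ corner-gray over 10 cells = 4714  → 50.3805
row 1: Σ corner-gray over 10 cells = 4921  → 52.5928
row 2: Σ corner-gray over 10 cells = 4239  → 45.3040
row 3: Σ corner-gray over 10 cells = 5055  → 54.0249
row 4: Σ corner-gray over 10 cells = 5396  → 57.6693
Σ rows: total corner-gray = 24325  → 259.9715 mm³


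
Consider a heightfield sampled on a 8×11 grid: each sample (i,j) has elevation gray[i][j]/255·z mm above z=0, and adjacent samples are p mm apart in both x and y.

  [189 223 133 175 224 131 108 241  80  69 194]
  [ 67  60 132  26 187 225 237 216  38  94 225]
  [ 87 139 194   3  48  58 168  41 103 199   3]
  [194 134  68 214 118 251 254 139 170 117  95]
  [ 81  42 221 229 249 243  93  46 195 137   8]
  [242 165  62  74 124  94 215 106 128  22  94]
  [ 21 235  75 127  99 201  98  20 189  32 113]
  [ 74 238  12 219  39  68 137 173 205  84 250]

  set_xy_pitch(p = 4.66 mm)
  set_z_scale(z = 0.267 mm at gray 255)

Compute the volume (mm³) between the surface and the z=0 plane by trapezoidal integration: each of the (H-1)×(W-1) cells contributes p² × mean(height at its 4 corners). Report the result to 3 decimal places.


209.759

height_mm = gray/255 × 0.267; cell vol = 4.66² × mean(4 corners)
unit = 4.66² × 0.267 / (4×255) = 0.00568438 mm³ per gray-sum
row 0: Σ corner-gray over 10 cells = 5873  → 33.3843
row 1: Σ corner-gray over 10 cells = 4718  → 26.8189
row 2: Σ corner-gray over 10 cells = 5215  → 29.6440
row 3: Σ corner-gray over 10 cells = 6218  → 35.3455
row 4: Σ corner-gray over 10 cells = 5315  → 30.2125
row 5: Σ corner-gray over 10 cells = 4602  → 26.1595
row 6: Σ corner-gray over 10 cells = 4960  → 28.1945
Σ rows: total corner-gray = 36901  → 209.7592 mm³


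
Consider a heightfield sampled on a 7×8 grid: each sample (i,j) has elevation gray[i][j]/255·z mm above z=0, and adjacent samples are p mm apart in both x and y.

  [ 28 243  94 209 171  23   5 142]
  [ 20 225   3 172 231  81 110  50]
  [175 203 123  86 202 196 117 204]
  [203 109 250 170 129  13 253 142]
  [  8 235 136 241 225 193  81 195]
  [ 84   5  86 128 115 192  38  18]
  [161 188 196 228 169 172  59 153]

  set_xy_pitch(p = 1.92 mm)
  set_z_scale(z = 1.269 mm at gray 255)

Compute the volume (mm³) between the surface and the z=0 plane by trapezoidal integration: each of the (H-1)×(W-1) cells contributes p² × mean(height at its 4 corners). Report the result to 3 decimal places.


108.182

height_mm = gray/255 × 1.269; cell vol = 1.92² × mean(4 corners)
unit = 1.92² × 1.269 / (4×255) = 0.00458632 mm³ per gray-sum
row 0: Σ corner-gray over 7 cells = 3374  → 15.4742
row 1: Σ corner-gray over 7 cells = 3947  → 18.1022
row 2: Σ corner-gray over 7 cells = 4426  → 20.2990
row 3: Σ corner-gray over 7 cells = 4618  → 21.1796
row 4: Σ corner-gray over 7 cells = 3655  → 16.7630
row 5: Σ corner-gray over 7 cells = 3568  → 16.3640
Σ rows: total corner-gray = 23588  → 108.1820 mm³


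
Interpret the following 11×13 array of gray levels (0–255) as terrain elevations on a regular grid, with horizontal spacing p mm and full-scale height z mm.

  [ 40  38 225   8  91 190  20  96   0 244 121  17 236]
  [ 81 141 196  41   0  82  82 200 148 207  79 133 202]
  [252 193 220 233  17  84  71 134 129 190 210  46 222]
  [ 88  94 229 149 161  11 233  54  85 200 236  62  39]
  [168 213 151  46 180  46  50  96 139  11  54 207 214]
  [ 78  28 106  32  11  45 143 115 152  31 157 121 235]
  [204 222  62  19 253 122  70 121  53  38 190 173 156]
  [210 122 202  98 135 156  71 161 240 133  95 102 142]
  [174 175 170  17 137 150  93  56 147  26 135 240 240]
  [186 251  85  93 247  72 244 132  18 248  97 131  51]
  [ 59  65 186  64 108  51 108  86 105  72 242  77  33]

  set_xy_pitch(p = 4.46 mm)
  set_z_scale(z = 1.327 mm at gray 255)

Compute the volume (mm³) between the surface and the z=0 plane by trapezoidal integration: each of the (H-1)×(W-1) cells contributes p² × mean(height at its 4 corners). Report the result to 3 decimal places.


height_mm = gray/255 × 1.327; cell vol = 4.46² × mean(4 corners)
unit = 4.46² × 1.327 / (4×255) = 0.0258786 mm³ per gray-sum
row 0: Σ corner-gray over 12 cells = 5277  → 136.5613
row 1: Σ corner-gray over 12 cells = 6429  → 166.3734
row 2: Σ corner-gray over 12 cells = 6683  → 172.9466
row 3: Σ corner-gray over 12 cells = 5923  → 153.2788
row 4: Σ corner-gray over 12 cells = 4963  → 128.4354
row 5: Σ corner-gray over 12 cells = 5201  → 134.5945
row 6: Σ corner-gray over 12 cells = 6388  → 165.3124
row 7: Σ corner-gray over 12 cells = 6488  → 167.9002
row 8: Σ corner-gray over 12 cells = 6579  → 170.2552
row 9: Σ corner-gray over 12 cells = 5893  → 152.5025
Σ rows: total corner-gray = 59824  → 1548.1603 mm³

1548.160


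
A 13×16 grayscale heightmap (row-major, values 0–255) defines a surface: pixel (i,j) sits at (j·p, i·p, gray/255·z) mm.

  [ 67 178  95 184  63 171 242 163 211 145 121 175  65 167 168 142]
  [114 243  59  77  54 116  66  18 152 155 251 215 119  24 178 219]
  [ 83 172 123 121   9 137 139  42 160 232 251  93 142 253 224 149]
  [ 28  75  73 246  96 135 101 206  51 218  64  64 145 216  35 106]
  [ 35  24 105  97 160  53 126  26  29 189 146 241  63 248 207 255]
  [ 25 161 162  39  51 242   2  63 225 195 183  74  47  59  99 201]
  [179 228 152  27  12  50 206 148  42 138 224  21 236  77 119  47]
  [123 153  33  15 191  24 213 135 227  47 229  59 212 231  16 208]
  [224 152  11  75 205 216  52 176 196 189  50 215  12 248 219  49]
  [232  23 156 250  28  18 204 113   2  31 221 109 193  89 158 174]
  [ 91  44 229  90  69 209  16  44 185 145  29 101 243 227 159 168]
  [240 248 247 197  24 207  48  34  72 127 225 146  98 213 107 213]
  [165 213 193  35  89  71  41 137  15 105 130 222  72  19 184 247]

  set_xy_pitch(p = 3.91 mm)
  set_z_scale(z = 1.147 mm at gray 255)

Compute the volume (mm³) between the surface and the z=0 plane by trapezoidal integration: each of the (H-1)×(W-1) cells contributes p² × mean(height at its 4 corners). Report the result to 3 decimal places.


1602.173

height_mm = gray/255 × 1.147; cell vol = 3.91² × mean(4 corners)
unit = 3.91² × 1.147 / (4×255) = 0.0171916 mm³ per gray-sum
row 0: Σ corner-gray over 15 cells = 8292  → 142.5529
row 1: Σ corner-gray over 15 cells = 8215  → 141.2291
row 2: Σ corner-gray over 15 cells = 8012  → 137.7392
row 3: Σ corner-gray over 15 cells = 7302  → 125.5332
row 4: Σ corner-gray over 15 cells = 7148  → 122.8857
row 5: Σ corner-gray over 15 cells = 7016  → 120.6164
row 6: Σ corner-gray over 15 cells = 7487  → 128.7136
row 7: Σ corner-gray over 15 cells = 8206  → 141.0744
row 8: Σ corner-gray over 15 cells = 7901  → 135.8310
row 9: Σ corner-gray over 15 cells = 7435  → 127.8197
row 10: Σ corner-gray over 15 cells = 8278  → 142.3122
row 11: Σ corner-gray over 15 cells = 7903  → 135.8654
Σ rows: total corner-gray = 93195  → 1602.1729 mm³


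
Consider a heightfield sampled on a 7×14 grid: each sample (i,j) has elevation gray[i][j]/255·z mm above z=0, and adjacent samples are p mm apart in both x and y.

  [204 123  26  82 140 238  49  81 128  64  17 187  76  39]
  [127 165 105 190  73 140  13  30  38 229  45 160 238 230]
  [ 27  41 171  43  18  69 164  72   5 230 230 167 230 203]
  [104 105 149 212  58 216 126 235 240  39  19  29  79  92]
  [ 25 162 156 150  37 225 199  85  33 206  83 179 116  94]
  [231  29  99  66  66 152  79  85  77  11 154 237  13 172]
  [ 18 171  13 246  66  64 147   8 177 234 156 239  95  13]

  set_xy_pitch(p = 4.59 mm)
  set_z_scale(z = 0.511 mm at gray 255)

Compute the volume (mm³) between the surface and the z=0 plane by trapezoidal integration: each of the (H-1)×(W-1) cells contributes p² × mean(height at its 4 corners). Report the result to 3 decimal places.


388.688

height_mm = gray/255 × 0.511; cell vol = 4.59² × mean(4 corners)
unit = 4.59² × 0.511 / (4×255) = 0.0105547 mm³ per gray-sum
row 0: Σ corner-gray over 13 cells = 5874  → 61.9983
row 1: Σ corner-gray over 13 cells = 6319  → 66.6952
row 2: Σ corner-gray over 13 cells = 6320  → 66.7057
row 3: Σ corner-gray over 13 cells = 6591  → 69.5661
row 4: Σ corner-gray over 13 cells = 5920  → 62.4839
row 5: Σ corner-gray over 13 cells = 5802  → 61.2384
Σ rows: total corner-gray = 36826  → 388.6876 mm³


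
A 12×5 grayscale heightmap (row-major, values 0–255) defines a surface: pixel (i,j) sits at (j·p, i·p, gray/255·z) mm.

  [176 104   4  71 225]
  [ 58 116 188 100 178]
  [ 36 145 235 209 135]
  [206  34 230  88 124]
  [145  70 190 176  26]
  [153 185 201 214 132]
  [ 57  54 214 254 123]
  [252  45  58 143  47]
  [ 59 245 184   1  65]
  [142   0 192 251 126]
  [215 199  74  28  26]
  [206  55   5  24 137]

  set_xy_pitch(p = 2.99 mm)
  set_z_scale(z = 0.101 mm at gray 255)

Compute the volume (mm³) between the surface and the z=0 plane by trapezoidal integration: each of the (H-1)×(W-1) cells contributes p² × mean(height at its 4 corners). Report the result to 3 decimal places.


20.513

height_mm = gray/255 × 0.101; cell vol = 2.99² × mean(4 corners)
unit = 2.99² × 0.101 / (4×255) = 0.000885245 mm³ per gray-sum
row 0: Σ corner-gray over 4 cells = 1803  → 1.5961
row 1: Σ corner-gray over 4 cells = 2393  → 2.1184
row 2: Σ corner-gray over 4 cells = 2383  → 2.1095
row 3: Σ corner-gray over 4 cells = 2077  → 1.8387
row 4: Σ corner-gray over 4 cells = 2528  → 2.2379
row 5: Σ corner-gray over 4 cells = 2709  → 2.3981
row 6: Σ corner-gray over 4 cells = 2015  → 1.7838
row 7: Σ corner-gray over 4 cells = 1775  → 1.5713
row 8: Σ corner-gray over 4 cells = 2138  → 1.8927
row 9: Σ corner-gray over 4 cells = 1997  → 1.7678
row 10: Σ corner-gray over 4 cells = 1354  → 1.1986
Σ rows: total corner-gray = 23172  → 20.5129 mm³


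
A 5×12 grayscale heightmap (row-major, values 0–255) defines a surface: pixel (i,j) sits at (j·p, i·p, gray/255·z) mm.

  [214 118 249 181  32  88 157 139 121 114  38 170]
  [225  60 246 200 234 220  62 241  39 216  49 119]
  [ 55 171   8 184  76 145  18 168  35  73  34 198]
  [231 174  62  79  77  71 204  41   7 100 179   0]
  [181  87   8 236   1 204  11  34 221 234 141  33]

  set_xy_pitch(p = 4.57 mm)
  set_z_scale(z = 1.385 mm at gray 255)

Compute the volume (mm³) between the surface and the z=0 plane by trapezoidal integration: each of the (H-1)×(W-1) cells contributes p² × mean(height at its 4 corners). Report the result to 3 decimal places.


594.789

height_mm = gray/255 × 1.385; cell vol = 4.57² × mean(4 corners)
unit = 4.57² × 1.385 / (4×255) = 0.0283584 mm³ per gray-sum
row 0: Σ corner-gray over 11 cells = 6336  → 179.6789
row 1: Σ corner-gray over 11 cells = 5555  → 157.5310
row 2: Σ corner-gray over 11 cells = 4296  → 121.8278
row 3: Σ corner-gray over 11 cells = 4787  → 135.7517
Σ rows: total corner-gray = 20974  → 594.7895 mm³


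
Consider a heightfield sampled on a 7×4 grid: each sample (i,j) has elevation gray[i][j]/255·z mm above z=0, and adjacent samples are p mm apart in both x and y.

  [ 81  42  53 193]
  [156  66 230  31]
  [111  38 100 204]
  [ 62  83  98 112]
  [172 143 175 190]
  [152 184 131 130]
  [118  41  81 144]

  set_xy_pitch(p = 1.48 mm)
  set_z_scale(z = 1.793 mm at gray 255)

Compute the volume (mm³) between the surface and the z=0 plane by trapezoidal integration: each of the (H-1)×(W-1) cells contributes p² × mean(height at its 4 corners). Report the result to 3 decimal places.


height_mm = gray/255 × 1.793; cell vol = 1.48² × mean(4 corners)
unit = 1.48² × 1.793 / (4×255) = 0.00385038 mm³ per gray-sum
row 0: Σ corner-gray over 3 cells = 1243  → 4.7860
row 1: Σ corner-gray over 3 cells = 1370  → 5.2750
row 2: Σ corner-gray over 3 cells = 1127  → 4.3394
row 3: Σ corner-gray over 3 cells = 1534  → 5.9065
row 4: Σ corner-gray over 3 cells = 1910  → 7.3542
row 5: Σ corner-gray over 3 cells = 1418  → 5.4598
Σ rows: total corner-gray = 8602  → 33.1210 mm³

33.121


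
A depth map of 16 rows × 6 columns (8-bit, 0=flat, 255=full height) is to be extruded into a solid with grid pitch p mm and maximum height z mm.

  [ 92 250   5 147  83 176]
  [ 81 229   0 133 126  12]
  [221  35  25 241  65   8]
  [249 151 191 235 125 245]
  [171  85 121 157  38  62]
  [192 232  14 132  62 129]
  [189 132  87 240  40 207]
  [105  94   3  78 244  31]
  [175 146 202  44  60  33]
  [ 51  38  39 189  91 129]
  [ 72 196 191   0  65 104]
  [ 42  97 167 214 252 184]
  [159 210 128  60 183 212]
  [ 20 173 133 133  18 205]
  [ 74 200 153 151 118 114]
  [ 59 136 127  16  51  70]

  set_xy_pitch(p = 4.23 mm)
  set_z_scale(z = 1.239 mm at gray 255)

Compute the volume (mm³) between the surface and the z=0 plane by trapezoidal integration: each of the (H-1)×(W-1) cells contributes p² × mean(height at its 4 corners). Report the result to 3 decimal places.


height_mm = gray/255 × 1.239; cell vol = 4.23² × mean(4 corners)
unit = 4.23² × 1.239 / (4×255) = 0.0217346 mm³ per gray-sum
row 0: Σ corner-gray over 5 cells = 2307  → 50.1417
row 1: Σ corner-gray over 5 cells = 2030  → 44.1213
row 2: Σ corner-gray over 5 cells = 2859  → 62.1393
row 3: Σ corner-gray over 5 cells = 2933  → 63.7476
row 4: Σ corner-gray over 5 cells = 2236  → 48.5986
row 5: Σ corner-gray over 5 cells = 2595  → 56.4013
row 6: Σ corner-gray over 5 cells = 2368  → 51.4676
row 7: Σ corner-gray over 5 cells = 2086  → 45.3384
row 8: Σ corner-gray over 5 cells = 2006  → 43.5996
row 9: Σ corner-gray over 5 cells = 1974  → 42.9041
row 10: Σ corner-gray over 5 cells = 2766  → 60.1179
row 11: Σ corner-gray over 5 cells = 3219  → 69.9637
row 12: Σ corner-gray over 5 cells = 2672  → 58.0749
row 13: Σ corner-gray over 5 cells = 2571  → 55.8797
row 14: Σ corner-gray over 5 cells = 2221  → 48.2726
Σ rows: total corner-gray = 36843  → 800.7683 mm³

800.768


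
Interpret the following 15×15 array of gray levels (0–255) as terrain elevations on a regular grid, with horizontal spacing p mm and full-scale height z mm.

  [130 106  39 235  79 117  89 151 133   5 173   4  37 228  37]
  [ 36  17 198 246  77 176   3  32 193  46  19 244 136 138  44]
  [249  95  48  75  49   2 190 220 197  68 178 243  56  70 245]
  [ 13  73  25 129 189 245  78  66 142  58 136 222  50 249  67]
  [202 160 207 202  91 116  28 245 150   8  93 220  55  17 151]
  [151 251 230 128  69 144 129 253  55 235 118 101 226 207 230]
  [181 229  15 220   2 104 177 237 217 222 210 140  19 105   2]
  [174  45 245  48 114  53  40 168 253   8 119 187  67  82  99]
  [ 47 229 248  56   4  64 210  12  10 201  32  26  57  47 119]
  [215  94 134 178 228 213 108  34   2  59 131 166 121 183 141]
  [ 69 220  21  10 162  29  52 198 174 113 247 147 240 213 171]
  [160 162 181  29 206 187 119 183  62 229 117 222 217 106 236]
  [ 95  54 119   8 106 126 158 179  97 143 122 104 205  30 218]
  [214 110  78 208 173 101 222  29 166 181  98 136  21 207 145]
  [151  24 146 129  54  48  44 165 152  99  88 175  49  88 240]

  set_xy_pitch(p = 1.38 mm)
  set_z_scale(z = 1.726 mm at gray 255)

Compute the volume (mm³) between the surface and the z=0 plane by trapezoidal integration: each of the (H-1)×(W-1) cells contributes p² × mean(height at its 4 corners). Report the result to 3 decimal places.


321.236

height_mm = gray/255 × 1.726; cell vol = 1.38² × mean(4 corners)
unit = 1.38² × 1.726 / (4×255) = 0.00322254 mm³ per gray-sum
row 0: Σ corner-gray over 14 cells = 6089  → 19.6221
row 1: Σ corner-gray over 14 cells = 6606  → 21.2881
row 2: Σ corner-gray over 14 cells = 6880  → 22.1711
row 3: Σ corner-gray over 14 cells = 6941  → 22.3677
row 4: Σ corner-gray over 14 cells = 8210  → 26.4571
row 5: Σ corner-gray over 14 cells = 8650  → 27.8750
row 6: Σ corner-gray over 14 cells = 7108  → 22.9058
row 7: Σ corner-gray over 14 cells = 5689  → 18.3331
row 8: Σ corner-gray over 14 cells = 6216  → 20.0313
row 9: Σ corner-gray over 14 cells = 7550  → 24.3302
row 10: Σ corner-gray over 14 cells = 8328  → 26.8373
row 11: Σ corner-gray over 14 cells = 7651  → 24.6557
row 12: Σ corner-gray over 14 cells = 7034  → 22.6674
row 13: Σ corner-gray over 14 cells = 6732  → 21.6942
Σ rows: total corner-gray = 99684  → 321.2360 mm³


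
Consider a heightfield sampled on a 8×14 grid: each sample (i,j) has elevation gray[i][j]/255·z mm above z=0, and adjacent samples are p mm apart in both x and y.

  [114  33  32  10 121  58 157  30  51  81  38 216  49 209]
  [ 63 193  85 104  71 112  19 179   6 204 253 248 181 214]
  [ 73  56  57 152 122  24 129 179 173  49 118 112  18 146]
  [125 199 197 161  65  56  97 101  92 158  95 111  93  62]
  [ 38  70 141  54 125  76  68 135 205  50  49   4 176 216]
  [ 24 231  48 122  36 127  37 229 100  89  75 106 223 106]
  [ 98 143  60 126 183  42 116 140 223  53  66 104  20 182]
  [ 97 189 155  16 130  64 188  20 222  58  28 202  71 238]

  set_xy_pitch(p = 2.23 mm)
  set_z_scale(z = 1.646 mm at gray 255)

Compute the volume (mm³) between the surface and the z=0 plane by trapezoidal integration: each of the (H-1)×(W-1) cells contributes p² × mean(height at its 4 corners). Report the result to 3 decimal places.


height_mm = gray/255 × 1.646; cell vol = 2.23² × mean(4 corners)
unit = 2.23² × 1.646 / (4×255) = 0.0080249 mm³ per gray-sum
row 0: Σ corner-gray over 13 cells = 5662  → 45.4370
row 1: Σ corner-gray over 13 cells = 6184  → 49.6260
row 2: Σ corner-gray over 13 cells = 5634  → 45.2123
row 3: Σ corner-gray over 13 cells = 5597  → 44.9153
row 4: Σ corner-gray over 13 cells = 5536  → 44.4258
row 5: Σ corner-gray over 13 cells = 5808  → 46.6086
row 6: Σ corner-gray over 13 cells = 5853  → 46.9697
Σ rows: total corner-gray = 40274  → 323.1946 mm³

323.195


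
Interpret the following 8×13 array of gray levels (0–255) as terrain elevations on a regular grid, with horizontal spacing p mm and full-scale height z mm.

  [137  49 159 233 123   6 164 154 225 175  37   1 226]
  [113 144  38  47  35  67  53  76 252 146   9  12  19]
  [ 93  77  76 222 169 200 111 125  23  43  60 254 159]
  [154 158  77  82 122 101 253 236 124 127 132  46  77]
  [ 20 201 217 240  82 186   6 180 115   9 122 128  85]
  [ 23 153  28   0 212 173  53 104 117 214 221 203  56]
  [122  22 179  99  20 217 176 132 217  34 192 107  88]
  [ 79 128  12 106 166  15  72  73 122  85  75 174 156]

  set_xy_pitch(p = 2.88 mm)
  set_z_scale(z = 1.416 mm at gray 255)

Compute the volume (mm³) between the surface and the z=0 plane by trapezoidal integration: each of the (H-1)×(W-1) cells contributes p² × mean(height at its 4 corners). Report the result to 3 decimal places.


height_mm = gray/255 × 1.416; cell vol = 2.88² × mean(4 corners)
unit = 2.88² × 1.416 / (4×255) = 0.0115146 mm³ per gray-sum
row 0: Σ corner-gray over 12 cells = 4905  → 56.4790
row 1: Σ corner-gray over 12 cells = 4862  → 55.9839
row 2: Σ corner-gray over 12 cells = 6119  → 70.4577
row 3: Σ corner-gray over 12 cells = 6224  → 71.6667
row 4: Σ corner-gray over 12 cells = 6112  → 70.3771
row 5: Σ corner-gray over 12 cells = 6035  → 69.4905
row 6: Σ corner-gray over 12 cells = 5291  → 60.9236
Σ rows: total corner-gray = 39548  → 455.3786 mm³

455.379


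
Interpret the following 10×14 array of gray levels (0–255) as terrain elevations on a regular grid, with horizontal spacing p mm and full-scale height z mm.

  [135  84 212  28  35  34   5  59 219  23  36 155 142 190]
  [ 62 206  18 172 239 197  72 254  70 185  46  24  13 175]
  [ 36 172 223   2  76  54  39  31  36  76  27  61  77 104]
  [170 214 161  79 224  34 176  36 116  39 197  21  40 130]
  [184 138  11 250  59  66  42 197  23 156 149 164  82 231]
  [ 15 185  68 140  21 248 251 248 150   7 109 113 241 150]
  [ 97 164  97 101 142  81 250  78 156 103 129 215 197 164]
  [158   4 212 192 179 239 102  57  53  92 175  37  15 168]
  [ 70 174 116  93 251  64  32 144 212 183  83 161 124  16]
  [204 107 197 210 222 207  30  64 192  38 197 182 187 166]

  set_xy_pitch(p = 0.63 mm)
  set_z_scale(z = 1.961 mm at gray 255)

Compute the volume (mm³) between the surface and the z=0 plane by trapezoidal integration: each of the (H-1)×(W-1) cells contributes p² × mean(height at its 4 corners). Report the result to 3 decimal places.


43.046

height_mm = gray/255 × 1.961; cell vol = 0.63² × mean(4 corners)
unit = 0.63² × 1.961 / (4×255) = 0.00076306 mm³ per gray-sum
row 0: Σ corner-gray over 13 cells = 5618  → 4.2869
row 1: Σ corner-gray over 13 cells = 5117  → 3.9046
row 2: Σ corner-gray over 13 cells = 4862  → 3.7100
row 3: Σ corner-gray over 13 cells = 6063  → 4.6264
row 4: Σ corner-gray over 13 cells = 6816  → 5.2010
row 5: Σ corner-gray over 13 cells = 7414  → 5.6573
row 6: Σ corner-gray over 13 cells = 6727  → 5.1331
row 7: Σ corner-gray over 13 cells = 6400  → 4.8836
row 8: Σ corner-gray over 13 cells = 7396  → 5.6436
Σ rows: total corner-gray = 56413  → 43.0465 mm³


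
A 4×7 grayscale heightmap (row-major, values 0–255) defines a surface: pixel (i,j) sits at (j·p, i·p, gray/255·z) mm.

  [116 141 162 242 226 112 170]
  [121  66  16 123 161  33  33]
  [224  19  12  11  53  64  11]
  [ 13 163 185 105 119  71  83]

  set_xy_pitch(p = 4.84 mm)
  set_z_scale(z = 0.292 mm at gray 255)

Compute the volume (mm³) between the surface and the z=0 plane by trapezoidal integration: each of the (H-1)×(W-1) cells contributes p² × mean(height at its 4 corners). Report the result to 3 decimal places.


height_mm = gray/255 × 0.292; cell vol = 4.84² × mean(4 corners)
unit = 4.84² × 0.292 / (4×255) = 0.00670615 mm³ per gray-sum
row 0: Σ corner-gray over 6 cells = 3004  → 20.1453
row 1: Σ corner-gray over 6 cells = 1505  → 10.0928
row 2: Σ corner-gray over 6 cells = 1935  → 12.9764
Σ rows: total corner-gray = 6444  → 43.2144 mm³

43.214


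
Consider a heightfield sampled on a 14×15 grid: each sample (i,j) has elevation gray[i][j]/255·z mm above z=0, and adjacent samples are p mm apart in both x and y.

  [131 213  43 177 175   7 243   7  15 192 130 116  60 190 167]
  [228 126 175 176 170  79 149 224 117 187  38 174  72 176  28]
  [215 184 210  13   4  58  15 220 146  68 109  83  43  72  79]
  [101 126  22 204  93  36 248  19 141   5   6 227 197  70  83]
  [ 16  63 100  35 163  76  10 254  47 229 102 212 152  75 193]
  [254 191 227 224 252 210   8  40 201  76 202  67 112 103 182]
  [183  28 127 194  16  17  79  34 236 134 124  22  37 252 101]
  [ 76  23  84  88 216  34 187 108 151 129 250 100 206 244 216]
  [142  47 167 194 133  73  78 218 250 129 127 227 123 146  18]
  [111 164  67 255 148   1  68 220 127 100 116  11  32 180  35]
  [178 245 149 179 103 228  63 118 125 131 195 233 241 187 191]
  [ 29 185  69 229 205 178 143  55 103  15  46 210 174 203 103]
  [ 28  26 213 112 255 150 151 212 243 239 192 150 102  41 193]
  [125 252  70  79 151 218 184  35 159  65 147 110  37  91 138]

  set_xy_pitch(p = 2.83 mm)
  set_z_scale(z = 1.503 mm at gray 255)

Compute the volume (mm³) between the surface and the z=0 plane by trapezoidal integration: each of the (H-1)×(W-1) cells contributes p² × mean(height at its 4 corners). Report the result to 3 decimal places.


1120.975

height_mm = gray/255 × 1.503; cell vol = 2.83² × mean(4 corners)
unit = 2.83² × 1.503 / (4×255) = 0.0118013 mm³ per gray-sum
row 0: Σ corner-gray over 14 cells = 7416  → 87.5188
row 1: Σ corner-gray over 14 cells = 6726  → 79.3759
row 2: Σ corner-gray over 14 cells = 5716  → 67.4565
row 3: Σ corner-gray over 14 cells = 6217  → 73.3690
row 4: Σ corner-gray over 14 cells = 7507  → 88.5927
row 5: Σ corner-gray over 14 cells = 7146  → 84.3324
row 6: Σ corner-gray over 14 cells = 6816  → 80.4380
row 7: Σ corner-gray over 14 cells = 7916  → 93.4195
row 8: Σ corner-gray over 14 cells = 7108  → 83.8840
row 9: Σ corner-gray over 14 cells = 7887  → 93.0772
row 10: Σ corner-gray over 14 cells = 8525  → 100.6065
row 11: Σ corner-gray over 14 cells = 8155  → 96.2400
row 12: Σ corner-gray over 14 cells = 7852  → 92.6642
Σ rows: total corner-gray = 94987  → 1120.9748 mm³


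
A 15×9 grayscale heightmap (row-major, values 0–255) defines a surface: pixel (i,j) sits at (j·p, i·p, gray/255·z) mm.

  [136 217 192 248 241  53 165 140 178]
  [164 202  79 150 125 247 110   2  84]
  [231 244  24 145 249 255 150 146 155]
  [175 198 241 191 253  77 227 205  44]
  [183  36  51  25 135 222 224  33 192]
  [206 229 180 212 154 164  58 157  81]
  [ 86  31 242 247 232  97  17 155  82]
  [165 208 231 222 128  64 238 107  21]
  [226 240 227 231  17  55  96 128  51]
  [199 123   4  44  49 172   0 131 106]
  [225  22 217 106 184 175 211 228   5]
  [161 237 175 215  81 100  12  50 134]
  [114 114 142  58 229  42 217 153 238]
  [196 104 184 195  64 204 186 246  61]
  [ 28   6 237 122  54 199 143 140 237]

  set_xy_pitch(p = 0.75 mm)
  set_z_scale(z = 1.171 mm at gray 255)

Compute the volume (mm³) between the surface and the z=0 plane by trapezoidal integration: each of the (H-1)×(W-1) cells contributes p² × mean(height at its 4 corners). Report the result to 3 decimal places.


42.111

height_mm = gray/255 × 1.171; cell vol = 0.75² × mean(4 corners)
unit = 0.75² × 1.171 / (4×255) = 0.000645772 mm³ per gray-sum
row 0: Σ corner-gray over 8 cells = 4904  → 3.1669
row 1: Σ corner-gray over 8 cells = 4890  → 3.1578
row 2: Σ corner-gray over 8 cells = 5815  → 3.7552
row 3: Σ corner-gray over 8 cells = 4830  → 3.1191
row 4: Σ corner-gray over 8 cells = 4422  → 2.8556
row 5: Σ corner-gray over 8 cells = 4805  → 3.1029
row 6: Σ corner-gray over 8 cells = 4792  → 3.0945
row 7: Σ corner-gray over 8 cells = 4847  → 3.1301
row 8: Σ corner-gray over 8 cells = 3616  → 2.3351
row 9: Σ corner-gray over 8 cells = 3867  → 2.4972
row 10: Σ corner-gray over 8 cells = 4551  → 2.9389
row 11: Σ corner-gray over 8 cells = 4297  → 2.7749
row 12: Σ corner-gray over 8 cells = 4885  → 3.1546
row 13: Σ corner-gray over 8 cells = 4690  → 3.0287
Σ rows: total corner-gray = 65211  → 42.1114 mm³


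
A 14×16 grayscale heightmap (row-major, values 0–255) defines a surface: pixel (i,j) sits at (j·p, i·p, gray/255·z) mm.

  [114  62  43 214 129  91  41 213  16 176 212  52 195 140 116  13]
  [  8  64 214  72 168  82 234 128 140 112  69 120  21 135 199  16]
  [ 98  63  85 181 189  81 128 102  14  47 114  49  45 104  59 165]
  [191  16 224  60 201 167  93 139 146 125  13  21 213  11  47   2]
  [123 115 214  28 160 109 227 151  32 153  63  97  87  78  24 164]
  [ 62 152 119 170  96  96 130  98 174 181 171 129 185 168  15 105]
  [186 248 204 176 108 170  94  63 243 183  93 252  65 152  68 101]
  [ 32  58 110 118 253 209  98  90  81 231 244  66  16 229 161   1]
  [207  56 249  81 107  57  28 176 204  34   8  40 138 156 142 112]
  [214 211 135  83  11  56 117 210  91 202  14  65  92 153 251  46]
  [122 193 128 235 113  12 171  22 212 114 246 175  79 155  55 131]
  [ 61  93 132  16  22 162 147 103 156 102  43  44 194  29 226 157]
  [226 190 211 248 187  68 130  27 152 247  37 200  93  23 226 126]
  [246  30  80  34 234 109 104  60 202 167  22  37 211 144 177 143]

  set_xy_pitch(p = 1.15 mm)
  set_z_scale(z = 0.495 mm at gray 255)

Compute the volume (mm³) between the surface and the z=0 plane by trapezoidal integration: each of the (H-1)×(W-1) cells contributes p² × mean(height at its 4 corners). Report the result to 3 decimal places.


height_mm = gray/255 × 0.495; cell vol = 1.15² × mean(4 corners)
unit = 1.15² × 0.495 / (4×255) = 0.000641801 mm³ per gray-sum
row 0: Σ corner-gray over 15 cells = 7067  → 4.5356
row 1: Σ corner-gray over 15 cells = 6325  → 4.0594
row 2: Σ corner-gray over 15 cells = 5930  → 3.8059
row 3: Σ corner-gray over 15 cells = 6508  → 4.1768
row 4: Σ corner-gray over 15 cells = 7298  → 4.6839
row 5: Σ corner-gray over 15 cells = 8460  → 5.4296
row 6: Σ corner-gray over 15 cells = 8486  → 5.4463
row 7: Σ corner-gray over 15 cells = 7232  → 4.6415
row 8: Σ corner-gray over 15 cells = 6913  → 4.4368
row 9: Σ corner-gray over 15 cells = 7715  → 4.9515
row 10: Σ corner-gray over 15 cells = 7229  → 4.6396
row 11: Σ corner-gray over 15 cells = 7586  → 4.8687
row 12: Σ corner-gray over 15 cells = 8041  → 5.1607
Σ rows: total corner-gray = 94790  → 60.8364 mm³

60.836


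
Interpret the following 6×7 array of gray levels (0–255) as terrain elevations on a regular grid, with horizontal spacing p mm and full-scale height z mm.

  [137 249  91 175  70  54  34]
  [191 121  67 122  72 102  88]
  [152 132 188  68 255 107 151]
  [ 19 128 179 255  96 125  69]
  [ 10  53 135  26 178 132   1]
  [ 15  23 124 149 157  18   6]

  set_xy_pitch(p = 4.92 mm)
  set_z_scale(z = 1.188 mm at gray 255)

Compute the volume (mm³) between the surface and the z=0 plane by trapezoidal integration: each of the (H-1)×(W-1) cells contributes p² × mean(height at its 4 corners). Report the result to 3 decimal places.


height_mm = gray/255 × 1.188; cell vol = 4.92² × mean(4 corners)
unit = 4.92² × 1.188 / (4×255) = 0.0281933 mm³ per gray-sum
row 0: Σ corner-gray over 6 cells = 2696  → 76.0092
row 1: Σ corner-gray over 6 cells = 3050  → 85.9897
row 2: Σ corner-gray over 6 cells = 3457  → 97.4644
row 3: Σ corner-gray over 6 cells = 2713  → 76.4885
row 4: Σ corner-gray over 6 cells = 2022  → 57.0069
Σ rows: total corner-gray = 13938  → 392.9587 mm³

392.959


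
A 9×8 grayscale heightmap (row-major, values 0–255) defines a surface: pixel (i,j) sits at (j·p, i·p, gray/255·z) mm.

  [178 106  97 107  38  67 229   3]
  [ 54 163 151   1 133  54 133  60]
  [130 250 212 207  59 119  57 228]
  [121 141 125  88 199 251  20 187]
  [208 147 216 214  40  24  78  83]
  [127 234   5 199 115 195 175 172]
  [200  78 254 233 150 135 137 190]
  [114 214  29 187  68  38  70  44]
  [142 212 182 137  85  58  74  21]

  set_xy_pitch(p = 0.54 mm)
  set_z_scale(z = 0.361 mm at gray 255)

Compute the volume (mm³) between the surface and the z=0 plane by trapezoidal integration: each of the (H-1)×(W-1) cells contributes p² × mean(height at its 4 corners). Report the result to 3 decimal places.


3.030

height_mm = gray/255 × 0.361; cell vol = 0.54² × mean(4 corners)
unit = 0.54² × 0.361 / (4×255) = 0.000103204 mm³ per gray-sum
row 0: Σ corner-gray over 7 cells = 2853  → 0.2944
row 1: Σ corner-gray over 7 cells = 3550  → 0.3664
row 2: Σ corner-gray over 7 cells = 4122  → 0.4254
row 3: Σ corner-gray over 7 cells = 3685  → 0.3803
row 4: Σ corner-gray over 7 cells = 3874  → 0.3998
row 5: Σ corner-gray over 7 cells = 4509  → 0.4653
row 6: Σ corner-gray over 7 cells = 3734  → 0.3854
row 7: Σ corner-gray over 7 cells = 3029  → 0.3126
Σ rows: total corner-gray = 29356  → 3.0296 mm³


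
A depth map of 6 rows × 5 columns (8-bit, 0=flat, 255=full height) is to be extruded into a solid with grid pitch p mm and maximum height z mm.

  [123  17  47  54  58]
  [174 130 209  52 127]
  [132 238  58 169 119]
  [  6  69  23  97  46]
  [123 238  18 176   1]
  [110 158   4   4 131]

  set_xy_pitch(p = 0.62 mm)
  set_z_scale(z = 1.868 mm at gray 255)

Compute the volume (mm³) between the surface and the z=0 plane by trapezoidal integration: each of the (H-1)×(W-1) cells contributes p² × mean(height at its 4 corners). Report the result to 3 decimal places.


5.881

height_mm = gray/255 × 1.868; cell vol = 0.62² × mean(4 corners)
unit = 0.62² × 1.868 / (4×255) = 0.00070398 mm³ per gray-sum
row 0: Σ corner-gray over 4 cells = 1500  → 1.0560
row 1: Σ corner-gray over 4 cells = 2264  → 1.5938
row 2: Σ corner-gray over 4 cells = 1611  → 1.1341
row 3: Σ corner-gray over 4 cells = 1418  → 0.9982
row 4: Σ corner-gray over 4 cells = 1561  → 1.0989
Σ rows: total corner-gray = 8354  → 5.8810 mm³


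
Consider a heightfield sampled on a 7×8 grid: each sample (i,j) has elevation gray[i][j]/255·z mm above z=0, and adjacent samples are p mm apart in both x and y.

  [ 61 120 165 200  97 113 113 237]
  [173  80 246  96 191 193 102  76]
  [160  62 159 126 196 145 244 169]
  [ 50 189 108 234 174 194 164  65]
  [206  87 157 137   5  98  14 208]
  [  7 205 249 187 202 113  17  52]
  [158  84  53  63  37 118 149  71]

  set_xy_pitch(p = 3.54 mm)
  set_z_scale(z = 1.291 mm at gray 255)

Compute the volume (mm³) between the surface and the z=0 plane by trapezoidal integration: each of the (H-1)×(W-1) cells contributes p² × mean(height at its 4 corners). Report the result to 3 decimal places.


364.472

height_mm = gray/255 × 1.291; cell vol = 3.54² × mean(4 corners)
unit = 3.54² × 1.291 / (4×255) = 0.0158611 mm³ per gray-sum
row 0: Σ corner-gray over 7 cells = 3979  → 63.1112
row 1: Σ corner-gray over 7 cells = 4258  → 67.5365
row 2: Σ corner-gray over 7 cells = 4434  → 70.3280
row 3: Σ corner-gray over 7 cells = 3651  → 57.9088
row 4: Σ corner-gray over 7 cells = 3415  → 54.1656
row 5: Σ corner-gray over 7 cells = 3242  → 51.4216
Σ rows: total corner-gray = 22979  → 364.4716 mm³
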